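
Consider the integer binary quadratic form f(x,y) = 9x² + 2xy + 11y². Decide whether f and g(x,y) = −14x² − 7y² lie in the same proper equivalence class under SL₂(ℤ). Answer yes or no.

D₁ = -392, D₂ = -392
f: reduced (well bottom): (9,2,11) with a≤c, −a<b≤a
g is negative-definite; reduce −g:
−g: flip: (14,0,7)→(7,0,14)
−g: reduced (well bottom): (7,0,14) with a≤c, −a<b≤a
flip sign back: reduced form of g is (-7,0,-14)
reduced forms (9, 2, 11) vs (-7, 0, -14) ⇒ inequivalent

no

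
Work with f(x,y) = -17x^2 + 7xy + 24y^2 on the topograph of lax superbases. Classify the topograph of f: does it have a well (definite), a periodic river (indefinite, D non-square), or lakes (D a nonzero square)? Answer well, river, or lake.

D = b²−4ac = 7² − 4·(-17)·24 = 1681
D = 41² is a perfect square ⇒ form factors over ℤ ⇒ lakes

lake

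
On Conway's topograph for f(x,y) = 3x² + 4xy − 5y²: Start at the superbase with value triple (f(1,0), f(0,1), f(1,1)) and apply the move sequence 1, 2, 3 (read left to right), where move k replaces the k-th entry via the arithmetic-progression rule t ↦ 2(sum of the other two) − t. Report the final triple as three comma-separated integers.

start (3,-5,2) = (f(1,0),f(0,1),f(1,1))
replace slot 1: 2·((-5)+2) − 3 = -9 → (-9,-5,2)
replace slot 2: 2·((-9)+2) − (-5) = -9 → (-9,-9,2)
replace slot 3: 2·((-9)+(-9)) − 2 = -38 → (-9,-9,-38)

-9,-9,-38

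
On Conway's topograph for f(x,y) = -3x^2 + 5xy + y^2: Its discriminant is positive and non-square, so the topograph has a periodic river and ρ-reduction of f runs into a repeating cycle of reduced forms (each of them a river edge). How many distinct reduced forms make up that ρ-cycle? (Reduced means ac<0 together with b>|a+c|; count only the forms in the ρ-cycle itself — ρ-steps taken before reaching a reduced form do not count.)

D = 37, ⌊√D⌋ = 6
river: ρ → (1,5,-3)
river: ρ → (-3,1,3)
river: ρ → (3,5,-1)
river: ρ → (-1,5,3)
river: ρ → (3,1,-3)
river: ρ → (-3,5,1)
ρ-cycle length = 6 (tail of 0 descent steps not counted)

6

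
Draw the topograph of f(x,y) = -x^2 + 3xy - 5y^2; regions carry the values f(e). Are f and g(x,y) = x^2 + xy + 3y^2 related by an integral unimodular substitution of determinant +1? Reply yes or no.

D₁ = -11, D₂ = -11
f is negative-definite; reduce −f:
−f: translate: b→1 (≡-3 mod 2), so (1,-3,5)→(1,1,3)
−f: reduced (well bottom): (1,1,3) with a≤c, −a<b≤a
flip sign back: reduced form of f is (-1,-1,-3)
g: reduced (well bottom): (1,1,3) with a≤c, −a<b≤a
reduced forms (-1, -1, -3) vs (1, 1, 3) ⇒ inequivalent

no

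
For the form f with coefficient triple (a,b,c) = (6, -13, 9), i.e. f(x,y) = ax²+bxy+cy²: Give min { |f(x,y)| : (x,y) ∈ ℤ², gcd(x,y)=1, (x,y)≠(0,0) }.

translate: b→-1 (≡-13 mod 12), so (6,-13,9)→(6,-1,2)
flip: (6,-1,2)→(2,1,6)
reduced (well bottom): (2,1,6) with a≤c, −a<b≤a
well minimum = a = 2

2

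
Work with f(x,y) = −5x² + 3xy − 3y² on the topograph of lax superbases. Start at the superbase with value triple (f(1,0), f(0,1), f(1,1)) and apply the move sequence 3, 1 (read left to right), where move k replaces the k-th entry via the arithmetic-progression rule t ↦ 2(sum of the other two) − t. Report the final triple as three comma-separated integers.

start (-5,-3,-5) = (f(1,0),f(0,1),f(1,1))
replace slot 3: 2·((-5)+(-3)) − (-5) = -11 → (-5,-3,-11)
replace slot 1: 2·((-3)+(-11)) − (-5) = -23 → (-23,-3,-11)

-23,-3,-11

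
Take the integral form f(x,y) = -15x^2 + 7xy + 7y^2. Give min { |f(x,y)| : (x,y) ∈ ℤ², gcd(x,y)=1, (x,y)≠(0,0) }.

descent: ρ → (7,21,-1)  [lands on river]
river: ρ → (-1,21,7)
closes: descent 1, river 2
min |a| on river = 1

1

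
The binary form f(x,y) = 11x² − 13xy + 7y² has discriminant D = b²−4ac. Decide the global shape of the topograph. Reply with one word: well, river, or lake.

D = b²−4ac = (-13)² − 4·11·7 = -139
D < 0 ⇒ definite ⇒ every region one sign ⇒ single well

well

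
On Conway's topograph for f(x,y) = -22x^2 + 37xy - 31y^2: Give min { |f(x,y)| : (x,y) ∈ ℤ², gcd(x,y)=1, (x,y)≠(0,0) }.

translate: b→7 (≡-37 mod 44), so (22,-37,31)→(22,7,16)
flip: (22,7,16)→(16,-7,22)
reduced (well bottom): (16,-7,22) with a≤c, −a<b≤a
well minimum |f| = |-16| = 16 (negative-definite)

16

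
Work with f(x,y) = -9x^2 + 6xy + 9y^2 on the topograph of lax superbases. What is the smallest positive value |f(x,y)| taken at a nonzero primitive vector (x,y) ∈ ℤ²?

river: ρ → (9,12,-6)
river: ρ → (-6,12,9)
river: ρ → (9,6,-9)
river: ρ → (-9,12,6)
river: ρ → (6,12,-9)
river: ρ → (-9,6,9)
closes: descent 0, river 6
min |a| on river = 6

6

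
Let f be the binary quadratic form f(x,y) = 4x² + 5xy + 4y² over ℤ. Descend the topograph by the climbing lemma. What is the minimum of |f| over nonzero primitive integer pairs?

translate: b→-3 (≡5 mod 8), so (4,5,4)→(4,-3,3)
flip: (4,-3,3)→(3,3,4)
reduced (well bottom): (3,3,4) with a≤c, −a<b≤a
well minimum = a = 3

3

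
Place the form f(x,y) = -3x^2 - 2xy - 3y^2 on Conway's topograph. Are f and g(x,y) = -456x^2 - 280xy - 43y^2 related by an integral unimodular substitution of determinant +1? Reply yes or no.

D₁ = -32, D₂ = -32
f is negative-definite; reduce −f:
−f: reduced (well bottom): (3,2,3) with a≤c, −a<b≤a
flip sign back: reduced form of f is (-3,-2,-3)
g is negative-definite; reduce −g:
−g: flip: (456,280,43)→(43,-280,456)
−g: translate: b→-22 (≡-280 mod 86), so (43,-280,456)→(43,-22,3)
−g: flip: (43,-22,3)→(3,22,43)
−g: translate: b→-2 (≡22 mod 6), so (3,22,43)→(3,-2,3)
−g: flip: (3,-2,3)→(3,2,3)
−g: reduced (well bottom): (3,2,3) with a≤c, −a<b≤a
flip sign back: reduced form of g is (-3,-2,-3)
reduced forms (-3, -2, -3) vs (-3, -2, -3) ⇒ equivalent

yes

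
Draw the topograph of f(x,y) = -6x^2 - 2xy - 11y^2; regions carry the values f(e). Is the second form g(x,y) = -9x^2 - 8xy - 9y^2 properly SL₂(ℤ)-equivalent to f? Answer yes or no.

D₁ = -260, D₂ = -260
f is negative-definite; reduce −f:
−f: reduced (well bottom): (6,2,11) with a≤c, −a<b≤a
flip sign back: reduced form of f is (-6,-2,-11)
g is negative-definite; reduce −g:
−g: reduced (well bottom): (9,8,9) with a≤c, −a<b≤a
flip sign back: reduced form of g is (-9,-8,-9)
reduced forms (-6, -2, -11) vs (-9, -8, -9) ⇒ inequivalent

no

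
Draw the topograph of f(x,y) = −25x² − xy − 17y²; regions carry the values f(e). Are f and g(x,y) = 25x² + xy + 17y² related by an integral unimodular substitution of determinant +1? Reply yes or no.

D₁ = -1699, D₂ = -1699
f is negative-definite; reduce −f:
−f: flip: (25,1,17)→(17,-1,25)
−f: reduced (well bottom): (17,-1,25) with a≤c, −a<b≤a
flip sign back: reduced form of f is (-17,1,-25)
g: flip: (25,1,17)→(17,-1,25)
g: reduced (well bottom): (17,-1,25) with a≤c, −a<b≤a
reduced forms (-17, 1, -25) vs (17, -1, 25) ⇒ inequivalent

no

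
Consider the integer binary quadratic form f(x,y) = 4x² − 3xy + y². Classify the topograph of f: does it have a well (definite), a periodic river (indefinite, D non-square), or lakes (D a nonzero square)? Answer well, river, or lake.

D = b²−4ac = (-3)² − 4·4·1 = -7
D < 0 ⇒ definite ⇒ every region one sign ⇒ single well

well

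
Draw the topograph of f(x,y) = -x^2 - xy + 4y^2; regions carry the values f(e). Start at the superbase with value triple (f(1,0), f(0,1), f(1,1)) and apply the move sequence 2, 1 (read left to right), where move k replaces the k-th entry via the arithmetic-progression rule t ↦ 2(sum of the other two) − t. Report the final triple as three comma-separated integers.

start (-1,4,2) = (f(1,0),f(0,1),f(1,1))
replace slot 2: 2·((-1)+2) − 4 = -2 → (-1,-2,2)
replace slot 1: 2·((-2)+2) − (-1) = 1 → (1,-2,2)

1,-2,2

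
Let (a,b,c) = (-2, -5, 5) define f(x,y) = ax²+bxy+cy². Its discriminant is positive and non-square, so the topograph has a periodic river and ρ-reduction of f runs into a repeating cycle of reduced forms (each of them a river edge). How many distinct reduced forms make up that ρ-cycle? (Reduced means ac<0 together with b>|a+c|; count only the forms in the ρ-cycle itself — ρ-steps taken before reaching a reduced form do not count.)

D = 65, ⌊√D⌋ = 8
descent: ρ → (5,5,-2)  [lands on river]
river: ρ → (-2,7,2)
river: ρ → (2,5,-5)
river: ρ → (-5,5,2)
river: ρ → (2,7,-2)
river: ρ → (-2,5,5)
ρ-cycle length = 6 (tail of 1 descent step not counted)

6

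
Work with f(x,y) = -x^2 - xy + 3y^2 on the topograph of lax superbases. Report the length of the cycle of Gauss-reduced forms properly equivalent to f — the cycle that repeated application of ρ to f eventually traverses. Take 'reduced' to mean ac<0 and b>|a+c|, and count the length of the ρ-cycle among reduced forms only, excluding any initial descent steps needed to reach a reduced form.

D = 13, ⌊√D⌋ = 3
descent: ρ → (3,1,-1)
descent: ρ → (-1,3,1)  [lands on river]
river: ρ → (1,3,-1)
ρ-cycle length = 2 (tail of 2 descent steps not counted)

2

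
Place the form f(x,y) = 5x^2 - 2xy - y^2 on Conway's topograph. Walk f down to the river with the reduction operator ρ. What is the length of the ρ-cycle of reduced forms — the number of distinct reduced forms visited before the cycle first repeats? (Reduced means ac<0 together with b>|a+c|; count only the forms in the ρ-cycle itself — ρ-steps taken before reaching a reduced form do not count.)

D = 24, ⌊√D⌋ = 4
descent: ρ → (-1,4,2)  [lands on river]
river: ρ → (2,4,-1)
ρ-cycle length = 2 (tail of 1 descent step not counted)

2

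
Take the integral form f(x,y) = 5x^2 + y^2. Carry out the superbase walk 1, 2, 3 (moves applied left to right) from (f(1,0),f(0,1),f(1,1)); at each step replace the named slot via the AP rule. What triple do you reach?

start (5,1,6) = (f(1,0),f(0,1),f(1,1))
replace slot 1: 2·(1+6) − 5 = 9 → (9,1,6)
replace slot 2: 2·(9+6) − 1 = 29 → (9,29,6)
replace slot 3: 2·(9+29) − 6 = 70 → (9,29,70)

9,29,70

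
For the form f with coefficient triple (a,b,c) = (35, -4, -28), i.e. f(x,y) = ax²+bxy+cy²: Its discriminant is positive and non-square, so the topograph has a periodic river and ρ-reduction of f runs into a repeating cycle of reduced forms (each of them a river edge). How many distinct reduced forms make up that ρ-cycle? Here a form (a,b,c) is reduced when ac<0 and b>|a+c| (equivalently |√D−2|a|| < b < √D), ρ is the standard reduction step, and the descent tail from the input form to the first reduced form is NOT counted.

D = 3936, ⌊√D⌋ = 62
descent: ρ → (-28,60,3)  [lands on river]
river: ρ → (3,60,-28)
river: ρ → (-28,52,11)
river: ρ → (11,58,-13)
river: ρ → (-13,46,35)
river: ρ → (35,24,-24)
river: ρ → (-24,24,35)
river: ρ → (35,46,-13)
river: ρ → (-13,58,11)
river: ρ → (11,52,-28)
ρ-cycle length = 10 (tail of 1 descent step not counted)

10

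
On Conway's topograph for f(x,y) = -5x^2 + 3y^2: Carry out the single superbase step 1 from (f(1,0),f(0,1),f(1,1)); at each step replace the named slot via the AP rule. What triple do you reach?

start (-5,3,-2) = (f(1,0),f(0,1),f(1,1))
replace slot 1: 2·(3+(-2)) − (-5) = 7 → (7,3,-2)

7,3,-2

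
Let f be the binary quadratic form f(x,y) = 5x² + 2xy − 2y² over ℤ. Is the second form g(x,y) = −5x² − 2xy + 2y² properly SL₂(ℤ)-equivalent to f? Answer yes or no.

D₁ = 44, D₂ = 44
river cycle of f (length 2): (-2, 6, 1), (1, 6, -2)
river cycle of g (length 2): (2, 6, -1), (-1, 6, 2)
cycles differ ⇒ inequivalent

no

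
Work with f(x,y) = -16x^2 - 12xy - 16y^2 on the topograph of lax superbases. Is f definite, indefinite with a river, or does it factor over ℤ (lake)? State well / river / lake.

D = b²−4ac = (-12)² − 4·(-16)·(-16) = -880
D < 0 ⇒ definite ⇒ every region one sign ⇒ single well

well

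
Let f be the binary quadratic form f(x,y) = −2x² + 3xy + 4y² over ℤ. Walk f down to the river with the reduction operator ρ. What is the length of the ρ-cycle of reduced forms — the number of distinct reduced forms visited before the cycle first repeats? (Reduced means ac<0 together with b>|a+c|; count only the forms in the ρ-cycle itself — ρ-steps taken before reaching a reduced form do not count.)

D = 41, ⌊√D⌋ = 6
river: ρ → (4,5,-1)
river: ρ → (-1,5,4)
river: ρ → (4,3,-2)
river: ρ → (-2,5,2)
river: ρ → (2,3,-4)
river: ρ → (-4,5,1)
river: ρ → (1,5,-4)
river: ρ → (-4,3,2)
river: ρ → (2,5,-2)
river: ρ → (-2,3,4)
ρ-cycle length = 10 (tail of 0 descent steps not counted)

10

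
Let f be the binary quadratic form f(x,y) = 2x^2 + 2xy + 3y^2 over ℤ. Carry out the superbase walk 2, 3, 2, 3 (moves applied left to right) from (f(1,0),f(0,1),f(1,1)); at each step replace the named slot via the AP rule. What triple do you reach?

start (2,3,7) = (f(1,0),f(0,1),f(1,1))
replace slot 2: 2·(2+7) − 3 = 15 → (2,15,7)
replace slot 3: 2·(2+15) − 7 = 27 → (2,15,27)
replace slot 2: 2·(2+27) − 15 = 43 → (2,43,27)
replace slot 3: 2·(2+43) − 27 = 63 → (2,43,63)

2,43,63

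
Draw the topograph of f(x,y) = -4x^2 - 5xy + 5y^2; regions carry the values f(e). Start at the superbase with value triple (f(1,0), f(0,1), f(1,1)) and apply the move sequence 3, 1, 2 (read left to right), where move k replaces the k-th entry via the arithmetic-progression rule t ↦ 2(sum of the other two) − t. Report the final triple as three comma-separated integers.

start (-4,5,-4) = (f(1,0),f(0,1),f(1,1))
replace slot 3: 2·((-4)+5) − (-4) = 6 → (-4,5,6)
replace slot 1: 2·(5+6) − (-4) = 26 → (26,5,6)
replace slot 2: 2·(26+6) − 5 = 59 → (26,59,6)

26,59,6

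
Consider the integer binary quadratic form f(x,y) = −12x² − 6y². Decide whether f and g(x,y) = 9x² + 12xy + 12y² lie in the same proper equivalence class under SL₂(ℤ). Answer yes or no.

D₁ = -288, D₂ = -288
f is negative-definite; reduce −f:
−f: flip: (12,0,6)→(6,0,12)
−f: reduced (well bottom): (6,0,12) with a≤c, −a<b≤a
flip sign back: reduced form of f is (-6,0,-12)
g: translate: b→-6 (≡12 mod 18), so (9,12,12)→(9,-6,9)
g: flip: (9,-6,9)→(9,6,9)
g: reduced (well bottom): (9,6,9) with a≤c, −a<b≤a
reduced forms (-6, 0, -12) vs (9, 6, 9) ⇒ inequivalent

no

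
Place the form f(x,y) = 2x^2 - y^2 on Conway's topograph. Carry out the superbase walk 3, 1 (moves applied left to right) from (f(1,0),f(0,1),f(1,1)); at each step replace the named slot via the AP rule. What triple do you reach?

start (2,-1,1) = (f(1,0),f(0,1),f(1,1))
replace slot 3: 2·(2+(-1)) − 1 = 1 → (2,-1,1)
replace slot 1: 2·((-1)+1) − 2 = -2 → (-2,-1,1)

-2,-1,1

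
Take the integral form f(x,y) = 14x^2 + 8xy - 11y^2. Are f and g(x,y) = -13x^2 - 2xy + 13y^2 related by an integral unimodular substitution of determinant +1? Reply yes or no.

D₁ = 680, D₂ = 680
river cycle of f (length 10): (-11, 14, 11), (11, 8, -14), (-14, 20, 5), (5, 20, -14), (-14, 8, 11), (11, 14, -11), (-11, 8, 14), (14, 20, -5), (-5, 20, 14), (14, 8, -11)
river cycle of g (length 6): (13, 2, -13), (-13, 24, 2), (2, 24, -13), (-13, 2, 13), (13, 24, -2), (-2, 24, 13)
cycles differ ⇒ inequivalent

no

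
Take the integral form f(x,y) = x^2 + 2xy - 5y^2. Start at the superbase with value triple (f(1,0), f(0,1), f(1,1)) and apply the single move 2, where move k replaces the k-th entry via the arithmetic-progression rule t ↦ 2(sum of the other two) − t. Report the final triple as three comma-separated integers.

start (1,-5,-2) = (f(1,0),f(0,1),f(1,1))
replace slot 2: 2·(1+(-2)) − (-5) = 3 → (1,3,-2)

1,3,-2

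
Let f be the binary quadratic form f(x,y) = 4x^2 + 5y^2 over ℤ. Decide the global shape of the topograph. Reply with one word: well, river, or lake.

D = b²−4ac = 0² − 4·4·5 = -80
D < 0 ⇒ definite ⇒ every region one sign ⇒ single well

well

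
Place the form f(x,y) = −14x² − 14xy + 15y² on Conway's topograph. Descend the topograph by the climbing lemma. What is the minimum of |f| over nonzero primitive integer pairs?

descent: ρ → (15,14,-14)  [lands on river]
river: ρ → (-14,14,15)
river: ρ → (15,16,-13)
river: ρ → (-13,10,18)
river: ρ → (18,26,-5)
river: ρ → (-5,24,23)
river: ρ → (23,22,-6)
river: ρ → (-6,26,15)
river: ρ → (15,4,-17)
river: ρ → (-17,30,2)
river: ρ → (2,30,-17)
river: ρ → (-17,4,15)
river: ρ → (15,26,-6)
river: ρ → (-6,22,23)
river: ρ → (23,24,-5)
river: ρ → (-5,26,18)
river: ρ → (18,10,-13)
river: ρ → (-13,16,15)
closes: descent 1, river 18
min |a| on river = 2

2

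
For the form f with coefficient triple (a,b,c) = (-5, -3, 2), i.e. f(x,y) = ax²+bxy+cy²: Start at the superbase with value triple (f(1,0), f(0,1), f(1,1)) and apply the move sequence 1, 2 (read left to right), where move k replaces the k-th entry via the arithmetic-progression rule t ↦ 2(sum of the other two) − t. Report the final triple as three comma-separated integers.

start (-5,2,-6) = (f(1,0),f(0,1),f(1,1))
replace slot 1: 2·(2+(-6)) − (-5) = -3 → (-3,2,-6)
replace slot 2: 2·((-3)+(-6)) − 2 = -20 → (-3,-20,-6)

-3,-20,-6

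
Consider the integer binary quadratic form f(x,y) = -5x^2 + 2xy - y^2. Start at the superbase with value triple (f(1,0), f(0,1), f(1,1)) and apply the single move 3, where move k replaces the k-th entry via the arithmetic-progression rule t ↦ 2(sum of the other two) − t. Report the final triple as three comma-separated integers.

start (-5,-1,-4) = (f(1,0),f(0,1),f(1,1))
replace slot 3: 2·((-5)+(-1)) − (-4) = -8 → (-5,-1,-8)

-5,-1,-8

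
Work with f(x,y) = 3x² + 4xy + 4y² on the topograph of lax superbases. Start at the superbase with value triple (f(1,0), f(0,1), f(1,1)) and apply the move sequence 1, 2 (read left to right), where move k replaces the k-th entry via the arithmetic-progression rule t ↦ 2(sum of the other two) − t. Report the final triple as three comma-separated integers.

start (3,4,11) = (f(1,0),f(0,1),f(1,1))
replace slot 1: 2·(4+11) − 3 = 27 → (27,4,11)
replace slot 2: 2·(27+11) − 4 = 72 → (27,72,11)

27,72,11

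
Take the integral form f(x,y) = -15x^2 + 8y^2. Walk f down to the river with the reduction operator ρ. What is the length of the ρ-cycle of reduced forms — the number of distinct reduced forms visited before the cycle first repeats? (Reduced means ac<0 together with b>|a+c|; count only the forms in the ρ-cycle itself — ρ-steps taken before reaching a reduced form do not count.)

D = 480, ⌊√D⌋ = 21
descent: ρ → (8,16,-7)  [lands on river]
river: ρ → (-7,12,12)
river: ρ → (12,12,-7)
river: ρ → (-7,16,8)
ρ-cycle length = 4 (tail of 1 descent step not counted)

4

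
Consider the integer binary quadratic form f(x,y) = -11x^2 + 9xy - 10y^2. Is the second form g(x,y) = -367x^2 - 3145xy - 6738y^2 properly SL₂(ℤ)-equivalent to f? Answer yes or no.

D₁ = -359, D₂ = -359
f is negative-definite; reduce −f:
−f: flip: (11,-9,10)→(10,9,11)
−f: reduced (well bottom): (10,9,11) with a≤c, −a<b≤a
flip sign back: reduced form of f is (-10,-9,-11)
g is negative-definite; reduce −g:
−g: translate: b→209 (≡3145 mod 734), so (367,3145,6738)→(367,209,30)
−g: flip: (367,209,30)→(30,-209,367)
−g: translate: b→-29 (≡-209 mod 60), so (30,-209,367)→(30,-29,10)
−g: flip: (30,-29,10)→(10,29,30)
−g: translate: b→9 (≡29 mod 20), so (10,29,30)→(10,9,11)
−g: reduced (well bottom): (10,9,11) with a≤c, −a<b≤a
flip sign back: reduced form of g is (-10,-9,-11)
reduced forms (-10, -9, -11) vs (-10, -9, -11) ⇒ equivalent

yes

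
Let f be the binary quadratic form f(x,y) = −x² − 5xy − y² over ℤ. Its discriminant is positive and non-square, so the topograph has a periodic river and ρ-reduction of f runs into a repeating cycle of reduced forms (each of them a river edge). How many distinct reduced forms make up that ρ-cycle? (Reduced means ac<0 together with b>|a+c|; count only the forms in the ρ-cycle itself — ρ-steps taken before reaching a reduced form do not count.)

D = 21, ⌊√D⌋ = 4
descent: ρ → (-1,3,3)  [lands on river]
river: ρ → (3,3,-1)
ρ-cycle length = 2 (tail of 1 descent step not counted)

2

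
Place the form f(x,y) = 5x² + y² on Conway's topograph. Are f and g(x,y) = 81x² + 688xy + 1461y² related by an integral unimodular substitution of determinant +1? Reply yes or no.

D₁ = -20, D₂ = -20
f: flip: (5,0,1)→(1,0,5)
f: reduced (well bottom): (1,0,5) with a≤c, −a<b≤a
g: translate: b→40 (≡688 mod 162), so (81,688,1461)→(81,40,5)
g: flip: (81,40,5)→(5,-40,81)
g: translate: b→0 (≡-40 mod 10), so (5,-40,81)→(5,0,1)
g: flip: (5,0,1)→(1,0,5)
g: reduced (well bottom): (1,0,5) with a≤c, −a<b≤a
reduced forms (1, 0, 5) vs (1, 0, 5) ⇒ equivalent

yes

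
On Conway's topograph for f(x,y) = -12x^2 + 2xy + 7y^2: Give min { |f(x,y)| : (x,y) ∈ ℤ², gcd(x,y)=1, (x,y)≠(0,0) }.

descent: ρ → (7,12,-7)  [lands on river]
river: ρ → (-7,16,3)
river: ρ → (3,14,-12)
river: ρ → (-12,10,5)
river: ρ → (5,10,-12)
river: ρ → (-12,14,3)
river: ρ → (3,16,-7)
river: ρ → (-7,12,7)
river: ρ → (7,16,-3)
river: ρ → (-3,14,12)
river: ρ → (12,10,-5)
river: ρ → (-5,10,12)
river: ρ → (12,14,-3)
river: ρ → (-3,16,7)
closes: descent 1, river 14
min |a| on river = 3

3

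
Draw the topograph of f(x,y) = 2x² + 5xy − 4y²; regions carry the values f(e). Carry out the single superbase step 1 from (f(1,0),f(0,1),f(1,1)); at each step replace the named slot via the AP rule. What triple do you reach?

start (2,-4,3) = (f(1,0),f(0,1),f(1,1))
replace slot 1: 2·((-4)+3) − 2 = -4 → (-4,-4,3)

-4,-4,3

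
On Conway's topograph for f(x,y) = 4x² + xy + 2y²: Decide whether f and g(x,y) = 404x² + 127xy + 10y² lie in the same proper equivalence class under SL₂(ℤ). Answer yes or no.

D₁ = -31, D₂ = -31
f: flip: (4,1,2)→(2,-1,4)
f: reduced (well bottom): (2,-1,4) with a≤c, −a<b≤a
g: flip: (404,127,10)→(10,-127,404)
g: translate: b→-7 (≡-127 mod 20), so (10,-127,404)→(10,-7,2)
g: flip: (10,-7,2)→(2,7,10)
g: translate: b→-1 (≡7 mod 4), so (2,7,10)→(2,-1,4)
g: reduced (well bottom): (2,-1,4) with a≤c, −a<b≤a
reduced forms (2, -1, 4) vs (2, -1, 4) ⇒ equivalent

yes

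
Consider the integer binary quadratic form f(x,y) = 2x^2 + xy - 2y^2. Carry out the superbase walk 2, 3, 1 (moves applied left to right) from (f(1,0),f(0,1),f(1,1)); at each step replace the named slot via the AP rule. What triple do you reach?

start (2,-2,1) = (f(1,0),f(0,1),f(1,1))
replace slot 2: 2·(2+1) − (-2) = 8 → (2,8,1)
replace slot 3: 2·(2+8) − 1 = 19 → (2,8,19)
replace slot 1: 2·(8+19) − 2 = 52 → (52,8,19)

52,8,19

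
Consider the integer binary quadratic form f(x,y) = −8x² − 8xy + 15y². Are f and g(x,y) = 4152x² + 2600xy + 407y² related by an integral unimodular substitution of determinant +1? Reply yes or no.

D₁ = 544, D₂ = 544
river cycle of f (length 4): (15, 8, -8), (-8, 8, 15), (15, 22, -1), (-1, 22, 15)
river cycle of g (length 4): (15, 8, -8), (-8, 8, 15), (15, 22, -1), (-1, 22, 15)
cycles coincide ⇒ equivalent

yes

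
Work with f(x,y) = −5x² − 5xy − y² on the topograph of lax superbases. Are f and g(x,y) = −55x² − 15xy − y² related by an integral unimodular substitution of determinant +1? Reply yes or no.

D₁ = 5, D₂ = 5
river cycle of f (length 2): (-1, 1, 1), (1, 1, -1)
river cycle of g (length 2): (-1, 1, 1), (1, 1, -1)
cycles coincide ⇒ equivalent

yes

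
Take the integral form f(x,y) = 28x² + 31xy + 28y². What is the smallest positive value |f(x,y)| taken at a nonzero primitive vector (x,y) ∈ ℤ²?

translate: b→-25 (≡31 mod 56), so (28,31,28)→(28,-25,25)
flip: (28,-25,25)→(25,25,28)
reduced (well bottom): (25,25,28) with a≤c, −a<b≤a
well minimum = a = 25

25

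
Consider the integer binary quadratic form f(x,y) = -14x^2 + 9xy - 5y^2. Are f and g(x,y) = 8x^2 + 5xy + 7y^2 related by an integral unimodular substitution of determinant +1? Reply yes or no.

D₁ = -199, D₂ = -199
f is negative-definite; reduce −f:
−f: flip: (14,-9,5)→(5,9,14)
−f: translate: b→-1 (≡9 mod 10), so (5,9,14)→(5,-1,10)
−f: reduced (well bottom): (5,-1,10) with a≤c, −a<b≤a
flip sign back: reduced form of f is (-5,1,-10)
g: flip: (8,5,7)→(7,-5,8)
g: reduced (well bottom): (7,-5,8) with a≤c, −a<b≤a
reduced forms (-5, 1, -10) vs (7, -5, 8) ⇒ inequivalent

no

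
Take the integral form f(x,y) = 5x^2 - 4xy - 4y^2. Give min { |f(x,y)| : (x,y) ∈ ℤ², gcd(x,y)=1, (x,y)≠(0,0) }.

descent: ρ → (-4,4,5)  [lands on river]
river: ρ → (5,6,-3)
river: ρ → (-3,6,5)
river: ρ → (5,4,-4)
closes: descent 1, river 4
min |a| on river = 3

3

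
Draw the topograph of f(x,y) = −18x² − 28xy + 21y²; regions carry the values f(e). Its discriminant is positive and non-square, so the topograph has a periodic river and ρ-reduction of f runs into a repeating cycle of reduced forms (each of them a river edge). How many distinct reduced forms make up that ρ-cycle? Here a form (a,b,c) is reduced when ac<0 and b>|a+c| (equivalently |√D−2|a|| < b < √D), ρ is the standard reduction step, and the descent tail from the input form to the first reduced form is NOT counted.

D = 2296, ⌊√D⌋ = 47
descent: ρ → (21,28,-18)  [lands on river]
river: ρ → (-18,44,5)
river: ρ → (5,46,-9)
river: ρ → (-9,44,10)
river: ρ → (10,36,-25)
river: ρ → (-25,14,21)
ρ-cycle length = 6 (tail of 1 descent step not counted)

6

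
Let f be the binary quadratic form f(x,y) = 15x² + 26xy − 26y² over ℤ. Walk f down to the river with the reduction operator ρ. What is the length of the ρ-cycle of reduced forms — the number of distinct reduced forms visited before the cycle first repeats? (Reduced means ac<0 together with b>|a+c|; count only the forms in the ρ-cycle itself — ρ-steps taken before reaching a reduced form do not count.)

D = 2236, ⌊√D⌋ = 47
river: ρ → (-26,26,15)
river: ρ → (15,34,-18)
river: ρ → (-18,38,11)
river: ρ → (11,28,-33)
river: ρ → (-33,38,6)
river: ρ → (6,46,-5)
river: ρ → (-5,44,15)
river: ρ → (15,46,-2)
river: ρ → (-2,46,15)
river: ρ → (15,44,-5)
river: ρ → (-5,46,6)
river: ρ → (6,38,-33)
river: ρ → (-33,28,11)
river: ρ → (11,38,-18)
river: ρ → (-18,34,15)
river: ρ → (15,26,-26)
ρ-cycle length = 16 (tail of 0 descent steps not counted)

16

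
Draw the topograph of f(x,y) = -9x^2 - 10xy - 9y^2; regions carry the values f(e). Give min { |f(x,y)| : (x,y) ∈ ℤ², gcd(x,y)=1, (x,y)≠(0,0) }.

translate: b→-8 (≡10 mod 18), so (9,10,9)→(9,-8,8)
flip: (9,-8,8)→(8,8,9)
reduced (well bottom): (8,8,9) with a≤c, −a<b≤a
well minimum |f| = |-8| = 8 (negative-definite)

8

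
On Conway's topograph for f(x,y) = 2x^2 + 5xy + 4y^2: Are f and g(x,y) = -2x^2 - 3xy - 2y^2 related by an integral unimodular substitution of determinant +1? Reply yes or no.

D₁ = -7, D₂ = -7
f: translate: b→1 (≡5 mod 4), so (2,5,4)→(2,1,1)
f: flip: (2,1,1)→(1,-1,2)
f: translate: b→1 (≡-1 mod 2), so (1,-1,2)→(1,1,2)
f: reduced (well bottom): (1,1,2) with a≤c, −a<b≤a
g is negative-definite; reduce −g:
−g: translate: b→-1 (≡3 mod 4), so (2,3,2)→(2,-1,1)
−g: flip: (2,-1,1)→(1,1,2)
−g: reduced (well bottom): (1,1,2) with a≤c, −a<b≤a
flip sign back: reduced form of g is (-1,-1,-2)
reduced forms (1, 1, 2) vs (-1, -1, -2) ⇒ inequivalent

no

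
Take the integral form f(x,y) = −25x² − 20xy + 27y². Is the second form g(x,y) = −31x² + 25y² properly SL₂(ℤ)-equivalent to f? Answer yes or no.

D₁ = 3100, D₂ = 3100
river cycle of f (length 16): (27, 20, -25), (-25, 30, 22), (22, 14, -33), (-33, 52, 3), (3, 50, -50), (-50, 50, 3), (3, 52, -33), (-33, 14, 22), (22, 30, -25), (-25, 20, 27), … (6 more)
river cycle of g (length 12): (25, 50, -6), (-6, 46, 41), (41, 36, -11), (-11, 52, 9), (9, 38, -46), (-46, 54, 1), (1, 54, -46), (-46, 38, 9), (9, 52, -11), (-11, 36, 41), … (2 more)
cycles differ ⇒ inequivalent

no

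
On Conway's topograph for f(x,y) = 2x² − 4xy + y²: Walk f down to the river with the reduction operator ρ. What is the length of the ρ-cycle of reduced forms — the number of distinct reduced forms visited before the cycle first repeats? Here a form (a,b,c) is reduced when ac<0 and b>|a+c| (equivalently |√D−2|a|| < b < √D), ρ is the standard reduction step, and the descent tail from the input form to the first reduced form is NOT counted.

D = 8, ⌊√D⌋ = 2
descent: ρ → (1,2,-1)  [lands on river]
river: ρ → (-1,2,1)
ρ-cycle length = 2 (tail of 1 descent step not counted)

2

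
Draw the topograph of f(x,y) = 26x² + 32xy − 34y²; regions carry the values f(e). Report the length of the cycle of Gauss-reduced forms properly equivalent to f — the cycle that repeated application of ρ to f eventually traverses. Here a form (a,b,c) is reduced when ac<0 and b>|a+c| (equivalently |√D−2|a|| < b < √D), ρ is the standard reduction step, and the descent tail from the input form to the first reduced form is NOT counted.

D = 4560, ⌊√D⌋ = 67
river: ρ → (-34,36,24)
river: ρ → (24,60,-10)
river: ρ → (-10,60,24)
river: ρ → (24,36,-34)
river: ρ → (-34,32,26)
river: ρ → (26,20,-40)
river: ρ → (-40,60,6)
river: ρ → (6,60,-40)
river: ρ → (-40,20,26)
river: ρ → (26,32,-34)
ρ-cycle length = 10 (tail of 0 descent steps not counted)

10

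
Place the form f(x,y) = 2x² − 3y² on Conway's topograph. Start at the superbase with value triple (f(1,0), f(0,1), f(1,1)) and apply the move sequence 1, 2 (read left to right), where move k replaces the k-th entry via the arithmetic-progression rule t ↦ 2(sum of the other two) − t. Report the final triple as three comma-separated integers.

start (2,-3,-1) = (f(1,0),f(0,1),f(1,1))
replace slot 1: 2·((-3)+(-1)) − 2 = -10 → (-10,-3,-1)
replace slot 2: 2·((-10)+(-1)) − (-3) = -19 → (-10,-19,-1)

-10,-19,-1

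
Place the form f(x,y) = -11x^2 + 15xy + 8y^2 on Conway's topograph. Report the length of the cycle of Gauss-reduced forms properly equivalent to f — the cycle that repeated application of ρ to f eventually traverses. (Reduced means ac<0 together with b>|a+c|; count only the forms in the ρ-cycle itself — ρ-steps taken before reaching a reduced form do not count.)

D = 577, ⌊√D⌋ = 24
river: ρ → (8,17,-9)
river: ρ → (-9,19,6)
river: ρ → (6,17,-12)
river: ρ → (-12,7,11)
river: ρ → (11,15,-8)
river: ρ → (-8,17,9)
river: ρ → (9,19,-6)
river: ρ → (-6,17,12)
river: ρ → (12,7,-11)
river: ρ → (-11,15,8)
ρ-cycle length = 10 (tail of 0 descent steps not counted)

10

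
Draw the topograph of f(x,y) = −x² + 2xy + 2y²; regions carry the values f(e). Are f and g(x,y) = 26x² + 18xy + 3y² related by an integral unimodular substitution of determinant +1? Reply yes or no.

D₁ = 12, D₂ = 12
river cycle of f (length 2): (2, 2, -1), (-1, 2, 2)
river cycle of g (length 2): (-1, 2, 2), (2, 2, -1)
cycles coincide ⇒ equivalent

yes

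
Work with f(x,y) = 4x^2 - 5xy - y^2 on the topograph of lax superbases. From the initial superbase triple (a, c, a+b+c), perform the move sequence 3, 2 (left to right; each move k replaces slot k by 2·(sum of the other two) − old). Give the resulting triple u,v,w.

start (4,-1,-2) = (f(1,0),f(0,1),f(1,1))
replace slot 3: 2·(4+(-1)) − (-2) = 8 → (4,-1,8)
replace slot 2: 2·(4+8) − (-1) = 25 → (4,25,8)

4,25,8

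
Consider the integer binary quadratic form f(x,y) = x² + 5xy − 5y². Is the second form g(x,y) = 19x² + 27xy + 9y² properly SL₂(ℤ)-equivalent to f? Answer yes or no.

D₁ = 45, D₂ = 45
river cycle of f (length 2): (-5, 5, 1), (1, 5, -5)
river cycle of g (length 2): (1, 5, -5), (-5, 5, 1)
cycles coincide ⇒ equivalent

yes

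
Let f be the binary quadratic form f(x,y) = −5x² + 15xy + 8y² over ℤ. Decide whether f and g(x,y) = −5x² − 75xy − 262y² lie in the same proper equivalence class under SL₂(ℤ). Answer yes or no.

D₁ = 385, D₂ = 385
river cycle of f (length 10): (8, 17, -3), (-3, 19, 2), (2, 17, -12), (-12, 7, 7), (7, 7, -12), (-12, 17, 2), (2, 19, -3), (-3, 17, 8), (8, 15, -5), (-5, 15, 8)
river cycle of g (length 10): (-5, 15, 8), (8, 17, -3), (-3, 19, 2), (2, 17, -12), (-12, 7, 7), (7, 7, -12), (-12, 17, 2), (2, 19, -3), (-3, 17, 8), (8, 15, -5)
cycles coincide ⇒ equivalent

yes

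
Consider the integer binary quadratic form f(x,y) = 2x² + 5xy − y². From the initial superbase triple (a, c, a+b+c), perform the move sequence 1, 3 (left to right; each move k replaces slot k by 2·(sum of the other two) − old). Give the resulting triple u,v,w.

start (2,-1,6) = (f(1,0),f(0,1),f(1,1))
replace slot 1: 2·((-1)+6) − 2 = 8 → (8,-1,6)
replace slot 3: 2·(8+(-1)) − 6 = 8 → (8,-1,8)

8,-1,8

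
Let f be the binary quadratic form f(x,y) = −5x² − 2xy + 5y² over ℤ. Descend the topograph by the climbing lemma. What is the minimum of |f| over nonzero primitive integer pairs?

descent: ρ → (5,2,-5)  [lands on river]
river: ρ → (-5,8,2)
river: ρ → (2,8,-5)
river: ρ → (-5,2,5)
river: ρ → (5,8,-2)
river: ρ → (-2,8,5)
closes: descent 1, river 6
min |a| on river = 2

2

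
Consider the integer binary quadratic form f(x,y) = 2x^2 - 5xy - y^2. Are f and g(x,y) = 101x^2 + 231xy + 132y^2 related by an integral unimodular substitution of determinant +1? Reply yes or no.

D₁ = 33, D₂ = 33
river cycle of f (length 4): (-1, 5, 2), (2, 3, -3), (-3, 3, 2), (2, 5, -1)
river cycle of g (length 4): (2, 3, -3), (-3, 3, 2), (2, 5, -1), (-1, 5, 2)
cycles coincide ⇒ equivalent

yes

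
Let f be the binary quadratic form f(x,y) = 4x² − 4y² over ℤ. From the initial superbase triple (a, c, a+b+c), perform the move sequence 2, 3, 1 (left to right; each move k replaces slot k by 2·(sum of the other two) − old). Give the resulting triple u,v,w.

start (4,-4,0) = (f(1,0),f(0,1),f(1,1))
replace slot 2: 2·(4+0) − (-4) = 12 → (4,12,0)
replace slot 3: 2·(4+12) − 0 = 32 → (4,12,32)
replace slot 1: 2·(12+32) − 4 = 84 → (84,12,32)

84,12,32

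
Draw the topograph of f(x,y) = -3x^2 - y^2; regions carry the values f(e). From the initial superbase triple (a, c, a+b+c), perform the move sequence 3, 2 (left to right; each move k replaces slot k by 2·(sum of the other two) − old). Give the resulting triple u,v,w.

start (-3,-1,-4) = (f(1,0),f(0,1),f(1,1))
replace slot 3: 2·((-3)+(-1)) − (-4) = -4 → (-3,-1,-4)
replace slot 2: 2·((-3)+(-4)) − (-1) = -13 → (-3,-13,-4)

-3,-13,-4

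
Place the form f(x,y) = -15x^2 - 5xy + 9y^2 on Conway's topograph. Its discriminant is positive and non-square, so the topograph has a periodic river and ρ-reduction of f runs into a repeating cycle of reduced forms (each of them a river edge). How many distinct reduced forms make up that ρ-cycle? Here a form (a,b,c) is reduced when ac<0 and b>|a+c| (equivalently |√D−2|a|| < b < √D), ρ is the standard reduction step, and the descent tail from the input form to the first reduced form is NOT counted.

D = 565, ⌊√D⌋ = 23
descent: ρ → (9,23,-1)  [lands on river]
river: ρ → (-1,23,9)
river: ρ → (9,13,-11)
river: ρ → (-11,9,11)
river: ρ → (11,13,-9)
river: ρ → (-9,23,1)
river: ρ → (1,23,-9)
river: ρ → (-9,13,11)
river: ρ → (11,9,-11)
river: ρ → (-11,13,9)
ρ-cycle length = 10 (tail of 1 descent step not counted)

10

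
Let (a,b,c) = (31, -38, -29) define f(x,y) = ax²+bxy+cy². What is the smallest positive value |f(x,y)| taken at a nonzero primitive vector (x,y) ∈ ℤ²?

descent: ρ → (-29,38,31)  [lands on river]
river: ρ → (31,24,-36)
river: ρ → (-36,48,19)
river: ρ → (19,66,-9)
river: ρ → (-9,60,40)
river: ρ → (40,20,-29)
closes: descent 1, river 6
min |a| on river = 9

9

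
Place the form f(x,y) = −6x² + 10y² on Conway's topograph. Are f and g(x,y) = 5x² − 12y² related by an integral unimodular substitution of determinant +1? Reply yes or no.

D₁ = 240, D₂ = 240
river cycle of f (length 2): (-6, 12, 4), (4, 12, -6)
river cycle of g (length 6): (5, 10, -7), (-7, 4, 8), (8, 12, -3), (-3, 12, 8), (8, 4, -7), (-7, 10, 5)
cycles differ ⇒ inequivalent

no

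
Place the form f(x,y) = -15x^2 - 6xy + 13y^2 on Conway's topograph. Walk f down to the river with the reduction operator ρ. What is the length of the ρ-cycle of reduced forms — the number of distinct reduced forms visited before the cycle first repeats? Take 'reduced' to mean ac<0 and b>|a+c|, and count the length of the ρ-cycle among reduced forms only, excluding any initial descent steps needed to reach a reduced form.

D = 816, ⌊√D⌋ = 28
descent: ρ → (13,6,-15)  [lands on river]
river: ρ → (-15,24,4)
river: ρ → (4,24,-15)
river: ρ → (-15,6,13)
river: ρ → (13,20,-8)
river: ρ → (-8,28,1)
river: ρ → (1,28,-8)
river: ρ → (-8,20,13)
ρ-cycle length = 8 (tail of 1 descent step not counted)

8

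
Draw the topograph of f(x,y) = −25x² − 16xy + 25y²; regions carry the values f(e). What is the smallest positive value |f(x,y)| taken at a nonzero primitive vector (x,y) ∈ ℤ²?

descent: ρ → (25,16,-25)  [lands on river]
river: ρ → (-25,34,16)
river: ρ → (16,30,-29)
river: ρ → (-29,28,17)
river: ρ → (17,40,-17)
river: ρ → (-17,28,29)
river: ρ → (29,30,-16)
river: ρ → (-16,34,25)
closes: descent 1, river 8
min |a| on river = 16

16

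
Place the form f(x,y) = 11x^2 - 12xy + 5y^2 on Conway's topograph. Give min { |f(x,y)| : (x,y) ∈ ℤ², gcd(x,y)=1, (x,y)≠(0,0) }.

translate: b→10 (≡-12 mod 22), so (11,-12,5)→(11,10,4)
flip: (11,10,4)→(4,-10,11)
translate: b→-2 (≡-10 mod 8), so (4,-10,11)→(4,-2,5)
reduced (well bottom): (4,-2,5) with a≤c, −a<b≤a
well minimum = a = 4

4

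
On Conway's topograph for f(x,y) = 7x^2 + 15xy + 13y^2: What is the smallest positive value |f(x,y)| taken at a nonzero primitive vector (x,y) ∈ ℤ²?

translate: b→1 (≡15 mod 14), so (7,15,13)→(7,1,5)
flip: (7,1,5)→(5,-1,7)
reduced (well bottom): (5,-1,7) with a≤c, −a<b≤a
well minimum = a = 5

5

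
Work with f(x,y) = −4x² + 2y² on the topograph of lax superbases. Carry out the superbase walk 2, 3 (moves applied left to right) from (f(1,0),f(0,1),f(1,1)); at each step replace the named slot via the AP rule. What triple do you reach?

start (-4,2,-2) = (f(1,0),f(0,1),f(1,1))
replace slot 2: 2·((-4)+(-2)) − 2 = -14 → (-4,-14,-2)
replace slot 3: 2·((-4)+(-14)) − (-2) = -34 → (-4,-14,-34)

-4,-14,-34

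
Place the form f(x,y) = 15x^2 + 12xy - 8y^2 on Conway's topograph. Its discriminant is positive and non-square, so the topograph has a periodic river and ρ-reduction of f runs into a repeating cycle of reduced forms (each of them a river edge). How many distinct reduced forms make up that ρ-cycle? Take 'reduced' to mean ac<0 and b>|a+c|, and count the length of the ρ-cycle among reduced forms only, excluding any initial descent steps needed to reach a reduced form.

D = 624, ⌊√D⌋ = 24
river: ρ → (-8,20,7)
river: ρ → (7,22,-5)
river: ρ → (-5,18,15)
river: ρ → (15,12,-8)
ρ-cycle length = 4 (tail of 0 descent steps not counted)

4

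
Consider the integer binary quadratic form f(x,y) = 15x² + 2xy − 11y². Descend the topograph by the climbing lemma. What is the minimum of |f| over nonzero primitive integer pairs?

descent: ρ → (-11,20,6)  [lands on river]
river: ρ → (6,16,-17)
river: ρ → (-17,18,5)
river: ρ → (5,22,-9)
river: ρ → (-9,14,13)
river: ρ → (13,12,-10)
river: ρ → (-10,8,15)
river: ρ → (15,22,-3)
river: ρ → (-3,20,22)
river: ρ → (22,24,-1)
river: ρ → (-1,24,22)
river: ρ → (22,20,-3)
river: ρ → (-3,22,15)
river: ρ → (15,8,-10)
river: ρ → (-10,12,13)
river: ρ → (13,14,-9)
river: ρ → (-9,22,5)
river: ρ → (5,18,-17)
river: ρ → (-17,16,6)
river: ρ → (6,20,-11)
river: ρ → (-11,24,2)
river: ρ → (2,24,-11)
closes: descent 1, river 22
min |a| on river = 1

1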